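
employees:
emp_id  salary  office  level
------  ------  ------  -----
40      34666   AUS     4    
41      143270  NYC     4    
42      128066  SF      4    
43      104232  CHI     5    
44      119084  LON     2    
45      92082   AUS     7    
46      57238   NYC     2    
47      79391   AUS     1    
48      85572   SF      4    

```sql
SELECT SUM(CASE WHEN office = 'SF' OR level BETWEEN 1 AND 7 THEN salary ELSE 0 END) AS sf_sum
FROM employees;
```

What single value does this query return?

843601

emp_id=40: ✓ → 34666
emp_id=41: ✓ → 143270
emp_id=42: ✓ → 128066
emp_id=43: ✓ → 104232
emp_id=44: ✓ → 119084
emp_id=45: ✓ → 92082
emp_id=46: ✓ → 57238
emp_id=47: ✓ → 79391
emp_id=48: ✓ → 85572
sf_sum = 34666 + 143270 + 128066 + 104232 + 119084 + 92082 + 57238 + 79391 + 85572 = 843601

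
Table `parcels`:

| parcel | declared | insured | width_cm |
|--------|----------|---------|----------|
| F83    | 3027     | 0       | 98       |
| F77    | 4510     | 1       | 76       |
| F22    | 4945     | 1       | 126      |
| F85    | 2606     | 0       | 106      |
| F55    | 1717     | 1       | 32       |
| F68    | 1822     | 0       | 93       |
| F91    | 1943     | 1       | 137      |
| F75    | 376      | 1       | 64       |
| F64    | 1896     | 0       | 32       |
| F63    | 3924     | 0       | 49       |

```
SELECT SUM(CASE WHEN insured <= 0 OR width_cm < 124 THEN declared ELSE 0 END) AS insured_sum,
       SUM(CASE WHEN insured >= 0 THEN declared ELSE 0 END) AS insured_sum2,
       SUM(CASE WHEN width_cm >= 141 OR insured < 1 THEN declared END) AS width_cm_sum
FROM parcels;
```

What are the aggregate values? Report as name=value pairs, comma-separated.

[insured_sum: insured <= 0 OR width_cm < 124]
parcel=F83: ✓ → 3027
parcel=F77: ✓ → 4510
parcel=F22: ✗
parcel=F85: ✓ → 2606
parcel=F55: ✓ → 1717
parcel=F68: ✓ → 1822
parcel=F91: ✗
parcel=F75: ✓ → 376
parcel=F64: ✓ → 1896
parcel=F63: ✓ → 3924
insured_sum = 3027 + 4510 + 2606 + 1717 + 1822 + 376 + 1896 + 3924 = 19878
—
[insured_sum2: insured >= 0]
parcel=F83: ✓ → 3027
parcel=F77: ✓ → 4510
parcel=F22: ✓ → 4945
parcel=F85: ✓ → 2606
parcel=F55: ✓ → 1717
parcel=F68: ✓ → 1822
parcel=F91: ✓ → 1943
parcel=F75: ✓ → 376
parcel=F64: ✓ → 1896
parcel=F63: ✓ → 3924
insured_sum2 = 3027 + 4510 + 4945 + 2606 + 1717 + 1822 + 1943 + 376 + 1896 + 3924 = 26766
—
[width_cm_sum: width_cm >= 141 OR insured < 1]
parcel=F83: ✓ → 3027
parcel=F77: ✗
parcel=F22: ✗
parcel=F85: ✓ → 2606
parcel=F55: ✗
parcel=F68: ✓ → 1822
parcel=F91: ✗
parcel=F75: ✗
parcel=F64: ✓ → 1896
parcel=F63: ✓ → 3924
width_cm_sum = 3027 + 2606 + 1822 + 1896 + 3924 = 13275

insured_sum=19878, insured_sum2=26766, width_cm_sum=13275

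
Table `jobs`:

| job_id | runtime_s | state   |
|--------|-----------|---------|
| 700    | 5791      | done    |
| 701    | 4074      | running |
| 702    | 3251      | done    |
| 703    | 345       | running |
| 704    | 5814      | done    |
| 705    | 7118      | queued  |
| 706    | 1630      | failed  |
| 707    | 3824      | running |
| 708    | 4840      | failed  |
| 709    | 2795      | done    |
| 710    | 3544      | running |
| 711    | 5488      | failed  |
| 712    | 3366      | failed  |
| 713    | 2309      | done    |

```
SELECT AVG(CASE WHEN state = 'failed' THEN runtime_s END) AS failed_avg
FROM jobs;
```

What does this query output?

3831

job_id=700: ✗
job_id=701: ✗
job_id=702: ✗
job_id=703: ✗
job_id=704: ✗
job_id=705: ✗
job_id=706: ✓ → 1630
job_id=707: ✗
job_id=708: ✓ → 4840
job_id=709: ✗
job_id=710: ✗
job_id=711: ✓ → 5488
job_id=712: ✓ → 3366
job_id=713: ✗
failed_avg = (1630 + 4840 + 5488 + 3366) / 4 = 3831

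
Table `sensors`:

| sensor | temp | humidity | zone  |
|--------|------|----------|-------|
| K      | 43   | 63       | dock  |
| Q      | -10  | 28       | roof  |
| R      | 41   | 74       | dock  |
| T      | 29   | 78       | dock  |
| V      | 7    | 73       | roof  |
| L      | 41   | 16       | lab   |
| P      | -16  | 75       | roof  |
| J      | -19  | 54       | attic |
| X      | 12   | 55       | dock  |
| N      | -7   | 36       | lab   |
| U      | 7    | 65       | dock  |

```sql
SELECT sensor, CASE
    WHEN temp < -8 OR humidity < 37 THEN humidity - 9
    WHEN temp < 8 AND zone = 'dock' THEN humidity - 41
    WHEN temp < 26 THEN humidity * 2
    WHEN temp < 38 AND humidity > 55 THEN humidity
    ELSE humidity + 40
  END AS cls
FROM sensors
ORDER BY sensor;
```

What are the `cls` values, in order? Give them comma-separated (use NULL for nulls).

sensor=J: temp < -8 OR humidity < 37 → 45
sensor=K: ELSE → 103
sensor=L: temp < -8 OR humidity < 37 → 7
sensor=N: temp < -8 OR humidity < 37 → 27
sensor=P: temp < -8 OR humidity < 37 → 66
sensor=Q: temp < -8 OR humidity < 37 → 19
sensor=R: ELSE → 114
sensor=T: temp < 38 AND humidity > 55 → 78
sensor=U: temp < 8 AND zone = 'dock' → 24
sensor=V: temp < 26 → 146
sensor=X: temp < 26 → 110

45, 103, 7, 27, 66, 19, 114, 78, 24, 146, 110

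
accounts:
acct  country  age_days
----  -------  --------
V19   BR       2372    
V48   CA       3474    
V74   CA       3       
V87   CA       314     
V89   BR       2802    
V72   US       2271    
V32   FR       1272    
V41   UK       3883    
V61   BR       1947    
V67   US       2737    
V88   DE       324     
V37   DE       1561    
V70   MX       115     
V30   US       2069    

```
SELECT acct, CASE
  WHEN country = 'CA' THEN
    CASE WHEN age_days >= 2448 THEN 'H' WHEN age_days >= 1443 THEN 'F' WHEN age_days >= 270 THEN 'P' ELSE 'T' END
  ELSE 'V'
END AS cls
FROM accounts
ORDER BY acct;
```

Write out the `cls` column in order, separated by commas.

acct=V19: country='BR' → outer ELSE → V
acct=V30: country='US' → outer ELSE → V
acct=V32: country='FR' → outer ELSE → V
acct=V37: country='DE' → outer ELSE → V
acct=V41: country='UK' → outer ELSE → V
acct=V48: country='CA' → inner[age_days >= 2448] → H
acct=V61: country='BR' → outer ELSE → V
acct=V67: country='US' → outer ELSE → V
acct=V70: country='MX' → outer ELSE → V
acct=V72: country='US' → outer ELSE → V
acct=V74: country='CA' → inner[ELSE] → T
acct=V87: country='CA' → inner[age_days >= 270] → P
acct=V88: country='DE' → outer ELSE → V
acct=V89: country='BR' → outer ELSE → V

V, V, V, V, V, H, V, V, V, V, T, P, V, V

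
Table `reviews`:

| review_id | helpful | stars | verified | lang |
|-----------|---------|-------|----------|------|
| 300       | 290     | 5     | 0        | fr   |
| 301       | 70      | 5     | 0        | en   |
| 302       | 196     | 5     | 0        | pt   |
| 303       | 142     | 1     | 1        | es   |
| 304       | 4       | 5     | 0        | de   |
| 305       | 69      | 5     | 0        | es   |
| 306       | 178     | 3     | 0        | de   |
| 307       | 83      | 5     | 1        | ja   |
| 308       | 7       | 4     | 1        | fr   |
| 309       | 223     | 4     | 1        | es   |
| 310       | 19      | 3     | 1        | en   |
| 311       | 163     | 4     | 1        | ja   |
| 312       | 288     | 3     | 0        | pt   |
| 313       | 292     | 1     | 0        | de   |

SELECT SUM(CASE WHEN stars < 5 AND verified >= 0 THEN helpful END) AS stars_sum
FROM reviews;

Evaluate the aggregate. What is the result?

1312

review_id=300: ✗
review_id=301: ✗
review_id=302: ✗
review_id=303: ✓ → 142
review_id=304: ✗
review_id=305: ✗
review_id=306: ✓ → 178
review_id=307: ✗
review_id=308: ✓ → 7
review_id=309: ✓ → 223
review_id=310: ✓ → 19
review_id=311: ✓ → 163
review_id=312: ✓ → 288
review_id=313: ✓ → 292
stars_sum = 142 + 178 + 7 + 223 + 19 + 163 + 288 + 292 = 1312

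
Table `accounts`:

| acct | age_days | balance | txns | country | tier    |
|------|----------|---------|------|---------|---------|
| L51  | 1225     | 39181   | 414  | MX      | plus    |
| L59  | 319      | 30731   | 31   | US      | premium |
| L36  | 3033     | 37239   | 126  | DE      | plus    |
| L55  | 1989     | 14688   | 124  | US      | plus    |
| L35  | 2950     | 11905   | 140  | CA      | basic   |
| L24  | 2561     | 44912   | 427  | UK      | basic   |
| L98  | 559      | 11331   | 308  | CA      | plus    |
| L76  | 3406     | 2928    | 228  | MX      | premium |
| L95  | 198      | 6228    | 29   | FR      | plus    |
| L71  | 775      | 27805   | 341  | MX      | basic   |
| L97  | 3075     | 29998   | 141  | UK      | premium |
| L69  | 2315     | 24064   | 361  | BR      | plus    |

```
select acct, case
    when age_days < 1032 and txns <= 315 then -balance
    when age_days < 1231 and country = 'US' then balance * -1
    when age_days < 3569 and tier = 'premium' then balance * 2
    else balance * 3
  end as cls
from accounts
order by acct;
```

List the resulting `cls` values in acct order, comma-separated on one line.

134736, 35715, 111717, 117543, 44064, -30731, 72192, 83415, 5856, -6228, 59996, -11331

acct=L24: ELSE → 134736
acct=L35: ELSE → 35715
acct=L36: ELSE → 111717
acct=L51: ELSE → 117543
acct=L55: ELSE → 44064
acct=L59: age_days < 1032 and txns <= 315 → -30731
acct=L69: ELSE → 72192
acct=L71: ELSE → 83415
acct=L76: age_days < 3569 and tier = 'premium' → 5856
acct=L95: age_days < 1032 and txns <= 315 → -6228
acct=L97: age_days < 3569 and tier = 'premium' → 59996
acct=L98: age_days < 1032 and txns <= 315 → -11331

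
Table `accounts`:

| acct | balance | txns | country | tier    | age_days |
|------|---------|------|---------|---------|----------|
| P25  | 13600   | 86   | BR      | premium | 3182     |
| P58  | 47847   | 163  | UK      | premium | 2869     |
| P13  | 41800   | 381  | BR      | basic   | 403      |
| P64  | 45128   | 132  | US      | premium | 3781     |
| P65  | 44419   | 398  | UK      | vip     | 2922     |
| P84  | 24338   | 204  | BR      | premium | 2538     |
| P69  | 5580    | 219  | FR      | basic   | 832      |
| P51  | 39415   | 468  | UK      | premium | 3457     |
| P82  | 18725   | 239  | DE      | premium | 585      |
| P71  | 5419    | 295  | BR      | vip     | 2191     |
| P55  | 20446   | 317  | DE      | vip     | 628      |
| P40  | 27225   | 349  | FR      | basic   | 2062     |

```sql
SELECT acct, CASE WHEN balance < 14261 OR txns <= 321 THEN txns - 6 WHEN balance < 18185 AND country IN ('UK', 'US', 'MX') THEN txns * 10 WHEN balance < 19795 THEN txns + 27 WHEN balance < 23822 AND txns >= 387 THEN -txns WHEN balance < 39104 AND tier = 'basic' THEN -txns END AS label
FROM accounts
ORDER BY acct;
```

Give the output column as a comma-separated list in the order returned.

acct=P13: (no match → NULL) → NULL
acct=P25: balance < 14261 OR txns <= 321 → 80
acct=P40: balance < 39104 AND tier = 'basic' → -349
acct=P51: (no match → NULL) → NULL
acct=P55: balance < 14261 OR txns <= 321 → 311
acct=P58: balance < 14261 OR txns <= 321 → 157
acct=P64: balance < 14261 OR txns <= 321 → 126
acct=P65: (no match → NULL) → NULL
acct=P69: balance < 14261 OR txns <= 321 → 213
acct=P71: balance < 14261 OR txns <= 321 → 289
acct=P82: balance < 14261 OR txns <= 321 → 233
acct=P84: balance < 14261 OR txns <= 321 → 198

NULL, 80, -349, NULL, 311, 157, 126, NULL, 213, 289, 233, 198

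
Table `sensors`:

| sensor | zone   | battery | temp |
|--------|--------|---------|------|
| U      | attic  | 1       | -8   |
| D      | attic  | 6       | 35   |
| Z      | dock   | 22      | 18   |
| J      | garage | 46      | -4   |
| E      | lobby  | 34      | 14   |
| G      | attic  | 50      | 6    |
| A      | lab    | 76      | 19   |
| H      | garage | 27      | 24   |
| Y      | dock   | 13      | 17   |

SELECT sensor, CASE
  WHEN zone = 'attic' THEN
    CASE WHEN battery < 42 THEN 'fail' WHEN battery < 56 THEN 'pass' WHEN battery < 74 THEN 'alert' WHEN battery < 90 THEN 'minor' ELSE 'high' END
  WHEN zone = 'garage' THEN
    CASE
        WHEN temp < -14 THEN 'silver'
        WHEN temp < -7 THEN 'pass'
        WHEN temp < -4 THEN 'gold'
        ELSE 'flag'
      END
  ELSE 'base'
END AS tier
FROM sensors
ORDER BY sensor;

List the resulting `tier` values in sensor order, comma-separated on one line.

sensor=A: zone='lab' → outer ELSE → base
sensor=D: zone='attic' → inner[battery < 42] → fail
sensor=E: zone='lobby' → outer ELSE → base
sensor=G: zone='attic' → inner[battery < 56] → pass
sensor=H: zone='garage' → inner[ELSE] → flag
sensor=J: zone='garage' → inner[ELSE] → flag
sensor=U: zone='attic' → inner[battery < 42] → fail
sensor=Y: zone='dock' → outer ELSE → base
sensor=Z: zone='dock' → outer ELSE → base

base, fail, base, pass, flag, flag, fail, base, base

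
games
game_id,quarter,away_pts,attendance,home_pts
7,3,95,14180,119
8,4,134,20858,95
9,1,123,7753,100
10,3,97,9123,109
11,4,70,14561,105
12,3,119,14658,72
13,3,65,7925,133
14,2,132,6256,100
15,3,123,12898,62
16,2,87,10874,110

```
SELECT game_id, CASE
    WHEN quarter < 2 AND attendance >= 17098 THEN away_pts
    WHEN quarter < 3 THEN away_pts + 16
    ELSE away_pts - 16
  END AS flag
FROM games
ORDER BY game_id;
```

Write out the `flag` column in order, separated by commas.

game_id=7: ELSE → 79
game_id=8: ELSE → 118
game_id=9: quarter < 3 → 139
game_id=10: ELSE → 81
game_id=11: ELSE → 54
game_id=12: ELSE → 103
game_id=13: ELSE → 49
game_id=14: quarter < 3 → 148
game_id=15: ELSE → 107
game_id=16: quarter < 3 → 103

79, 118, 139, 81, 54, 103, 49, 148, 107, 103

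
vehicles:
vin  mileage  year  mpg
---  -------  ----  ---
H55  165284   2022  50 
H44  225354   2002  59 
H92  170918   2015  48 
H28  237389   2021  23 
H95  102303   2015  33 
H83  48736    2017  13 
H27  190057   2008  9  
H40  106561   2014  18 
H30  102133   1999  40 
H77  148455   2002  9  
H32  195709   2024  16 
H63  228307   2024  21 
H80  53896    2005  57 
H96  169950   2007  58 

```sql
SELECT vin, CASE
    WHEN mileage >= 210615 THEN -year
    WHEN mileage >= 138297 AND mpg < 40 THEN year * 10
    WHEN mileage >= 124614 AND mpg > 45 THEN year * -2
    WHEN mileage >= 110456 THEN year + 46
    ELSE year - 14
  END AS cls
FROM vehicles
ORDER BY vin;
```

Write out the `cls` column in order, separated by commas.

20080, -2021, 1985, 20240, 2000, -2002, -4044, -2024, 20020, 1991, 2003, -4030, 2001, -4014

vin=H27: mileage >= 138297 AND mpg < 40 → 20080
vin=H28: mileage >= 210615 → -2021
vin=H30: ELSE → 1985
vin=H32: mileage >= 138297 AND mpg < 40 → 20240
vin=H40: ELSE → 2000
vin=H44: mileage >= 210615 → -2002
vin=H55: mileage >= 124614 AND mpg > 45 → -4044
vin=H63: mileage >= 210615 → -2024
vin=H77: mileage >= 138297 AND mpg < 40 → 20020
vin=H80: ELSE → 1991
vin=H83: ELSE → 2003
vin=H92: mileage >= 124614 AND mpg > 45 → -4030
vin=H95: ELSE → 2001
vin=H96: mileage >= 124614 AND mpg > 45 → -4014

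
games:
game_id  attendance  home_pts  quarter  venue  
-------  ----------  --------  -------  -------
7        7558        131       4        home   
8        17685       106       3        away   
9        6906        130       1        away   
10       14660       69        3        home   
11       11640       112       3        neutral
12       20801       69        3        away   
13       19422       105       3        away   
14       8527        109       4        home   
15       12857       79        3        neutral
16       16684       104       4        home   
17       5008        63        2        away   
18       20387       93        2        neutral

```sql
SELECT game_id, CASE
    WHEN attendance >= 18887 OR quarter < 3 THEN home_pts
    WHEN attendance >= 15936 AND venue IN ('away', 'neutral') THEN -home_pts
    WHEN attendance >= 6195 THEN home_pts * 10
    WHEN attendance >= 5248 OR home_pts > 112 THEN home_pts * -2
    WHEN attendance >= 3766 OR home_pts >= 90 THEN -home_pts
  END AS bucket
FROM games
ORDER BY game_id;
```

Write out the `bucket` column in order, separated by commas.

1310, -106, 130, 690, 1120, 69, 105, 1090, 790, 1040, 63, 93

game_id=7: attendance >= 6195 → 1310
game_id=8: attendance >= 15936 AND venue IN ('away', 'neutral') → -106
game_id=9: attendance >= 18887 OR quarter < 3 → 130
game_id=10: attendance >= 6195 → 690
game_id=11: attendance >= 6195 → 1120
game_id=12: attendance >= 18887 OR quarter < 3 → 69
game_id=13: attendance >= 18887 OR quarter < 3 → 105
game_id=14: attendance >= 6195 → 1090
game_id=15: attendance >= 6195 → 790
game_id=16: attendance >= 6195 → 1040
game_id=17: attendance >= 18887 OR quarter < 3 → 63
game_id=18: attendance >= 18887 OR quarter < 3 → 93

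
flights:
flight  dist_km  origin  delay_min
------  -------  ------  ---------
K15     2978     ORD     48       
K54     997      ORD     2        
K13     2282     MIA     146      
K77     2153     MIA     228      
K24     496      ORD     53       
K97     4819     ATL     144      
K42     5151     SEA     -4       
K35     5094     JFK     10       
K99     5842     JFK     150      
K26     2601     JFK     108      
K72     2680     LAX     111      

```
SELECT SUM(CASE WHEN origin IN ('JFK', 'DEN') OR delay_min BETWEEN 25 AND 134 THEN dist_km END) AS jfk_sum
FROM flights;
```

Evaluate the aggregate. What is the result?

19691

flight=K15: ✓ → 2978
flight=K54: ✗
flight=K13: ✗
flight=K77: ✗
flight=K24: ✓ → 496
flight=K97: ✗
flight=K42: ✗
flight=K35: ✓ → 5094
flight=K99: ✓ → 5842
flight=K26: ✓ → 2601
flight=K72: ✓ → 2680
jfk_sum = 2978 + 496 + 5094 + 5842 + 2601 + 2680 = 19691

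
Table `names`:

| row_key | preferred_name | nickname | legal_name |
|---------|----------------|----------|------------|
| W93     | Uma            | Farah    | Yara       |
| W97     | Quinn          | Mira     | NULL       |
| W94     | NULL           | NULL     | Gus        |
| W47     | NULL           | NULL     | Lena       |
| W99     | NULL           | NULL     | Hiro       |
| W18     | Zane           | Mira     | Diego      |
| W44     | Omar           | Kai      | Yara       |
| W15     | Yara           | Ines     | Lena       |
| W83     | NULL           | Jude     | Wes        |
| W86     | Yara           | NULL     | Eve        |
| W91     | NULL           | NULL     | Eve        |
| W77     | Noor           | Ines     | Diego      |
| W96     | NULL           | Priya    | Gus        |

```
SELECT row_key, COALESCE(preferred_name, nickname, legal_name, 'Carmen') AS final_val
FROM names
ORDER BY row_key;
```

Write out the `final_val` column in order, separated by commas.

Yara, Zane, Omar, Lena, Noor, Jude, Yara, Eve, Uma, Gus, Priya, Quinn, Hiro

row_key=W15: preferred_name=Yara → Yara
row_key=W18: preferred_name=Zane → Zane
row_key=W44: preferred_name=Omar → Omar
row_key=W47: preferred_name=NULL, nickname=NULL, legal_name=Lena → Lena
row_key=W77: preferred_name=Noor → Noor
row_key=W83: preferred_name=NULL, nickname=Jude → Jude
row_key=W86: preferred_name=Yara → Yara
row_key=W91: preferred_name=NULL, nickname=NULL, legal_name=Eve → Eve
row_key=W93: preferred_name=Uma → Uma
row_key=W94: preferred_name=NULL, nickname=NULL, legal_name=Gus → Gus
row_key=W96: preferred_name=NULL, nickname=Priya → Priya
row_key=W97: preferred_name=Quinn → Quinn
row_key=W99: preferred_name=NULL, nickname=NULL, legal_name=Hiro → Hiro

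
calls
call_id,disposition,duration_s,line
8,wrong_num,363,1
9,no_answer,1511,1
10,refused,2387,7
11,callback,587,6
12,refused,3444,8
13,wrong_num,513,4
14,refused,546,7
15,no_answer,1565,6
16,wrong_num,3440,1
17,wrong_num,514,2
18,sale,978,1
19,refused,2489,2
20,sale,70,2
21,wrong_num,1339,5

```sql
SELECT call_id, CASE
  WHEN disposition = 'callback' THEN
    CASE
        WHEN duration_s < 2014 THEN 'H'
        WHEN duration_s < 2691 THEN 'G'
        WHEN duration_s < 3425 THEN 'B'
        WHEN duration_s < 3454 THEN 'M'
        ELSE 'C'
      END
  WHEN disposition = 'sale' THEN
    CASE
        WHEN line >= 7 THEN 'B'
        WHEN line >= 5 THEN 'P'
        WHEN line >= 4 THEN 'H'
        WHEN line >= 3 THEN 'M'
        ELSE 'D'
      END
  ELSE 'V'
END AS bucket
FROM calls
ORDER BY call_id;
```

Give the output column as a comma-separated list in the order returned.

call_id=8: disposition='wrong_num' → outer ELSE → V
call_id=9: disposition='no_answer' → outer ELSE → V
call_id=10: disposition='refused' → outer ELSE → V
call_id=11: disposition='callback' → inner[duration_s < 2014] → H
call_id=12: disposition='refused' → outer ELSE → V
call_id=13: disposition='wrong_num' → outer ELSE → V
call_id=14: disposition='refused' → outer ELSE → V
call_id=15: disposition='no_answer' → outer ELSE → V
call_id=16: disposition='wrong_num' → outer ELSE → V
call_id=17: disposition='wrong_num' → outer ELSE → V
call_id=18: disposition='sale' → inner[ELSE] → D
call_id=19: disposition='refused' → outer ELSE → V
call_id=20: disposition='sale' → inner[ELSE] → D
call_id=21: disposition='wrong_num' → outer ELSE → V

V, V, V, H, V, V, V, V, V, V, D, V, D, V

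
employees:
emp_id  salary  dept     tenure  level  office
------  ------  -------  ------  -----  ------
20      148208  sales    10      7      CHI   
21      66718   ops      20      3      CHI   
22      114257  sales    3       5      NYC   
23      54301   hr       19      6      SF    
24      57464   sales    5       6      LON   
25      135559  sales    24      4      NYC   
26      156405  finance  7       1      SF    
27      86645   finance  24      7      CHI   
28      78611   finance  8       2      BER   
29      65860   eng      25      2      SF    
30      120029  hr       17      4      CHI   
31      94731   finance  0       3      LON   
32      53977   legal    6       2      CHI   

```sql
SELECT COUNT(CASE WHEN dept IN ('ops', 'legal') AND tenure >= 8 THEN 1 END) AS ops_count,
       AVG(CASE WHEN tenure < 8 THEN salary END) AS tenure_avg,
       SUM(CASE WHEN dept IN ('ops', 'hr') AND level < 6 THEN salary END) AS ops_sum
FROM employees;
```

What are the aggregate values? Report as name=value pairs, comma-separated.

ops_count=1, tenure_avg=95366.8, ops_sum=186747

[ops_count: dept IN ('ops', 'legal') AND tenure >= 8]
emp_id=20: ✗
emp_id=21: ✓ → 1
emp_id=22: ✗
emp_id=23: ✗
emp_id=24: ✗
emp_id=25: ✗
emp_id=26: ✗
emp_id=27: ✗
emp_id=28: ✗
emp_id=29: ✗
emp_id=30: ✗
emp_id=31: ✗
emp_id=32: ✗
ops_count = COUNT(1) = 1
—
[tenure_avg: tenure < 8]
emp_id=20: ✗
emp_id=21: ✗
emp_id=22: ✓ → 114257
emp_id=23: ✗
emp_id=24: ✓ → 57464
emp_id=25: ✗
emp_id=26: ✓ → 156405
emp_id=27: ✗
emp_id=28: ✗
emp_id=29: ✗
emp_id=30: ✗
emp_id=31: ✓ → 94731
emp_id=32: ✓ → 53977
tenure_avg = (114257 + 57464 + 156405 + 94731 + 53977) / 5 = 95366.8
—
[ops_sum: dept IN ('ops', 'hr') AND level < 6]
emp_id=20: ✗
emp_id=21: ✓ → 66718
emp_id=22: ✗
emp_id=23: ✗
emp_id=24: ✗
emp_id=25: ✗
emp_id=26: ✗
emp_id=27: ✗
emp_id=28: ✗
emp_id=29: ✗
emp_id=30: ✓ → 120029
emp_id=31: ✗
emp_id=32: ✗
ops_sum = 66718 + 120029 = 186747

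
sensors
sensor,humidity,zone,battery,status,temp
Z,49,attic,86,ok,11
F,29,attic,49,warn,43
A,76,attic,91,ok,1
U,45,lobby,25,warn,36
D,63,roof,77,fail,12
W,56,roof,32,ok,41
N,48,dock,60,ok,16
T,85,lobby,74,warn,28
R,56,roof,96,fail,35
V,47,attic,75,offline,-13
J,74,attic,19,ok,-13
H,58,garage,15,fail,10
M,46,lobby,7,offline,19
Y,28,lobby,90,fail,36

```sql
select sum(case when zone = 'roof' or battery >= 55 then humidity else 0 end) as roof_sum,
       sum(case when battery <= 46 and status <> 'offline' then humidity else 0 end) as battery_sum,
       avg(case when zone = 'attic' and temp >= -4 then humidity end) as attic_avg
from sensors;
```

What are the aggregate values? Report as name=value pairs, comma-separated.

roof_sum=508, battery_sum=233, attic_avg=51.3333333333

[roof_sum: zone = 'roof' or battery >= 55]
sensor=Z: ✓ → 49
sensor=F: ✗
sensor=A: ✓ → 76
sensor=U: ✗
sensor=D: ✓ → 63
sensor=W: ✓ → 56
sensor=N: ✓ → 48
sensor=T: ✓ → 85
sensor=R: ✓ → 56
sensor=V: ✓ → 47
sensor=J: ✗
sensor=H: ✗
sensor=M: ✗
sensor=Y: ✓ → 28
roof_sum = 49 + 76 + 63 + 56 + 48 + 85 + 56 + 47 + 28 = 508
—
[battery_sum: battery <= 46 and status <> 'offline']
sensor=Z: ✗
sensor=F: ✗
sensor=A: ✗
sensor=U: ✓ → 45
sensor=D: ✗
sensor=W: ✓ → 56
sensor=N: ✗
sensor=T: ✗
sensor=R: ✗
sensor=V: ✗
sensor=J: ✓ → 74
sensor=H: ✓ → 58
sensor=M: ✗
sensor=Y: ✗
battery_sum = 45 + 56 + 74 + 58 = 233
—
[attic_avg: zone = 'attic' and temp >= -4]
sensor=Z: ✓ → 49
sensor=F: ✓ → 29
sensor=A: ✓ → 76
sensor=U: ✗
sensor=D: ✗
sensor=W: ✗
sensor=N: ✗
sensor=T: ✗
sensor=R: ✗
sensor=V: ✗
sensor=J: ✗
sensor=H: ✗
sensor=M: ✗
sensor=Y: ✗
attic_avg = (49 + 29 + 76) / 3 = 51.3333333333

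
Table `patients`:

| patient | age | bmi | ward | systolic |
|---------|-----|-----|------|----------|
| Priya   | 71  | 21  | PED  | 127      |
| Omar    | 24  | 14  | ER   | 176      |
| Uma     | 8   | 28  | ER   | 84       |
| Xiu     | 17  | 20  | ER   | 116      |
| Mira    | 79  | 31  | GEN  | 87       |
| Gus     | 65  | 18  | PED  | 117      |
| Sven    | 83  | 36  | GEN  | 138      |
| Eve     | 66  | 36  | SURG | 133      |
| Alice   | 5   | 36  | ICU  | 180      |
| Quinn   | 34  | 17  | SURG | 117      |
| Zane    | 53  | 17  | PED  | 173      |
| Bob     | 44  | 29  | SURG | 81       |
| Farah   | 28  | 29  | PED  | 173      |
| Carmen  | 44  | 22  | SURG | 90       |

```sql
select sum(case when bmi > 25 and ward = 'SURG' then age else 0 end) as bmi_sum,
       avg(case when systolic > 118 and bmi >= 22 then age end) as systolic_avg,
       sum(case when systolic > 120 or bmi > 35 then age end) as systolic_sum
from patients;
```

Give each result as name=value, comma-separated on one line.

bmi_sum=110, systolic_avg=45.5, systolic_sum=330

[bmi_sum: bmi > 25 and ward = 'SURG']
patient=Priya: ✗
patient=Omar: ✗
patient=Uma: ✗
patient=Xiu: ✗
patient=Mira: ✗
patient=Gus: ✗
patient=Sven: ✗
patient=Eve: ✓ → 66
patient=Alice: ✗
patient=Quinn: ✗
patient=Zane: ✗
patient=Bob: ✓ → 44
patient=Farah: ✗
patient=Carmen: ✗
bmi_sum = 66 + 44 = 110
—
[systolic_avg: systolic > 118 and bmi >= 22]
patient=Priya: ✗
patient=Omar: ✗
patient=Uma: ✗
patient=Xiu: ✗
patient=Mira: ✗
patient=Gus: ✗
patient=Sven: ✓ → 83
patient=Eve: ✓ → 66
patient=Alice: ✓ → 5
patient=Quinn: ✗
patient=Zane: ✗
patient=Bob: ✗
patient=Farah: ✓ → 28
patient=Carmen: ✗
systolic_avg = (83 + 66 + 5 + 28) / 4 = 45.5
—
[systolic_sum: systolic > 120 or bmi > 35]
patient=Priya: ✓ → 71
patient=Omar: ✓ → 24
patient=Uma: ✗
patient=Xiu: ✗
patient=Mira: ✗
patient=Gus: ✗
patient=Sven: ✓ → 83
patient=Eve: ✓ → 66
patient=Alice: ✓ → 5
patient=Quinn: ✗
patient=Zane: ✓ → 53
patient=Bob: ✗
patient=Farah: ✓ → 28
patient=Carmen: ✗
systolic_sum = 71 + 24 + 83 + 66 + 5 + 53 + 28 = 330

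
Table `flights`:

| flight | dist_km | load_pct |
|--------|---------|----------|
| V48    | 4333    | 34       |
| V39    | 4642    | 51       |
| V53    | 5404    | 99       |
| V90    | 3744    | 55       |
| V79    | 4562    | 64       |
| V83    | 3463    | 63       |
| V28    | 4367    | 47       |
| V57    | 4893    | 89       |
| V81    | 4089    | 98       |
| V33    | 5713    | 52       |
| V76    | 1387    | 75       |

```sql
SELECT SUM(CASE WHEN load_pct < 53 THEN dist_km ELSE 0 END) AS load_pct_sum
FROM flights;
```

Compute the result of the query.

19055

flight=V48: ✓ → 4333
flight=V39: ✓ → 4642
flight=V53: ✗
flight=V90: ✗
flight=V79: ✗
flight=V83: ✗
flight=V28: ✓ → 4367
flight=V57: ✗
flight=V81: ✗
flight=V33: ✓ → 5713
flight=V76: ✗
load_pct_sum = 4333 + 4642 + 4367 + 5713 = 19055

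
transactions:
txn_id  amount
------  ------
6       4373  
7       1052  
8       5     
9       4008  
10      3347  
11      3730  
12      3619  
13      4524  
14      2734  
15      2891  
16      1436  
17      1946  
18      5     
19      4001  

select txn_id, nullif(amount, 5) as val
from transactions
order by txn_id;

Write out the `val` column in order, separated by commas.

4373, 1052, NULL, 4008, 3347, 3730, 3619, 4524, 2734, 2891, 1436, 1946, NULL, 4001

txn_id=6: amount=4373 vs 5: differ → 4373
txn_id=7: amount=1052 vs 5: differ → 1052
txn_id=8: amount=5 vs 5: equal → NULL
txn_id=9: amount=4008 vs 5: differ → 4008
txn_id=10: amount=3347 vs 5: differ → 3347
txn_id=11: amount=3730 vs 5: differ → 3730
txn_id=12: amount=3619 vs 5: differ → 3619
txn_id=13: amount=4524 vs 5: differ → 4524
txn_id=14: amount=2734 vs 5: differ → 2734
txn_id=15: amount=2891 vs 5: differ → 2891
txn_id=16: amount=1436 vs 5: differ → 1436
txn_id=17: amount=1946 vs 5: differ → 1946
txn_id=18: amount=5 vs 5: equal → NULL
txn_id=19: amount=4001 vs 5: differ → 4001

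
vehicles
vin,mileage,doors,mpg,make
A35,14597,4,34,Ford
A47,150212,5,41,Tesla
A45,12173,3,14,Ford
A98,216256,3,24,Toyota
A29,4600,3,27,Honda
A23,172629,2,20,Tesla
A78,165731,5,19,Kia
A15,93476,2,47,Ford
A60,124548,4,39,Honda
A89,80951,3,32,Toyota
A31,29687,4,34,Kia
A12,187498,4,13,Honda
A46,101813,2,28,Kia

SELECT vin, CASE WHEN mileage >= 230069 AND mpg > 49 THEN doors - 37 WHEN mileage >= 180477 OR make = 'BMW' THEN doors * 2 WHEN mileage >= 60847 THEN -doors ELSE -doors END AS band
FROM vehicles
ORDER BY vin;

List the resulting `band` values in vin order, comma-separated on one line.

vin=A12: mileage >= 180477 OR make = 'BMW' → 8
vin=A15: mileage >= 60847 → -2
vin=A23: mileage >= 60847 → -2
vin=A29: ELSE → -3
vin=A31: ELSE → -4
vin=A35: ELSE → -4
vin=A45: ELSE → -3
vin=A46: mileage >= 60847 → -2
vin=A47: mileage >= 60847 → -5
vin=A60: mileage >= 60847 → -4
vin=A78: mileage >= 60847 → -5
vin=A89: mileage >= 60847 → -3
vin=A98: mileage >= 180477 OR make = 'BMW' → 6

8, -2, -2, -3, -4, -4, -3, -2, -5, -4, -5, -3, 6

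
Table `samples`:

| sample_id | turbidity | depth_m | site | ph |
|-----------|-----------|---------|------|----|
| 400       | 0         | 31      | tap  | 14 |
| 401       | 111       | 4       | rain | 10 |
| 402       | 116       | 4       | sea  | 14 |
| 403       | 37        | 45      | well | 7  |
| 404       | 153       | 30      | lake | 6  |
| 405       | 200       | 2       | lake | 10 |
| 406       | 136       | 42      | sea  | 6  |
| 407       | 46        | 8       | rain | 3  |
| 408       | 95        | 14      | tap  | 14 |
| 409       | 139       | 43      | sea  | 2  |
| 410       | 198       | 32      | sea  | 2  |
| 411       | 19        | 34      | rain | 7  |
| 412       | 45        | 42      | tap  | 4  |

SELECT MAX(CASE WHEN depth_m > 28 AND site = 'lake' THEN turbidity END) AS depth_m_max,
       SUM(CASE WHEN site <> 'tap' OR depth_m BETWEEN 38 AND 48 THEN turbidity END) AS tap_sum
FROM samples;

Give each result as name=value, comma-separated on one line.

depth_m_max=153, tap_sum=1200

[depth_m_max: depth_m > 28 AND site = 'lake']
sample_id=400: ✗
sample_id=401: ✗
sample_id=402: ✗
sample_id=403: ✗
sample_id=404: ✓ → 153
sample_id=405: ✗
sample_id=406: ✗
sample_id=407: ✗
sample_id=408: ✗
sample_id=409: ✗
sample_id=410: ✗
sample_id=411: ✗
sample_id=412: ✗
depth_m_max = MAX(153) = 153
—
[tap_sum: site <> 'tap' OR depth_m BETWEEN 38 AND 48]
sample_id=400: ✗
sample_id=401: ✓ → 111
sample_id=402: ✓ → 116
sample_id=403: ✓ → 37
sample_id=404: ✓ → 153
sample_id=405: ✓ → 200
sample_id=406: ✓ → 136
sample_id=407: ✓ → 46
sample_id=408: ✗
sample_id=409: ✓ → 139
sample_id=410: ✓ → 198
sample_id=411: ✓ → 19
sample_id=412: ✓ → 45
tap_sum = 111 + 116 + 37 + 153 + 200 + 136 + 46 + 139 + 198 + 19 + 45 = 1200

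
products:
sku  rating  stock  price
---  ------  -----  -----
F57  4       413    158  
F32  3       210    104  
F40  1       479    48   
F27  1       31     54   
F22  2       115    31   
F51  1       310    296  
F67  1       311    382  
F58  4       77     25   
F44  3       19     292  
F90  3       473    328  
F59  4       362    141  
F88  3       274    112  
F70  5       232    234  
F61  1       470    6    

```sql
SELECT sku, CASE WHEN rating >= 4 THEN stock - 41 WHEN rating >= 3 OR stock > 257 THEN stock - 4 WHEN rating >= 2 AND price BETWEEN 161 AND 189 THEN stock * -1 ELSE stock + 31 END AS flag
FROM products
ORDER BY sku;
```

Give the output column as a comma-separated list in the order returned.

sku=F22: ELSE → 146
sku=F27: ELSE → 62
sku=F32: rating >= 3 OR stock > 257 → 206
sku=F40: rating >= 3 OR stock > 257 → 475
sku=F44: rating >= 3 OR stock > 257 → 15
sku=F51: rating >= 3 OR stock > 257 → 306
sku=F57: rating >= 4 → 372
sku=F58: rating >= 4 → 36
sku=F59: rating >= 4 → 321
sku=F61: rating >= 3 OR stock > 257 → 466
sku=F67: rating >= 3 OR stock > 257 → 307
sku=F70: rating >= 4 → 191
sku=F88: rating >= 3 OR stock > 257 → 270
sku=F90: rating >= 3 OR stock > 257 → 469

146, 62, 206, 475, 15, 306, 372, 36, 321, 466, 307, 191, 270, 469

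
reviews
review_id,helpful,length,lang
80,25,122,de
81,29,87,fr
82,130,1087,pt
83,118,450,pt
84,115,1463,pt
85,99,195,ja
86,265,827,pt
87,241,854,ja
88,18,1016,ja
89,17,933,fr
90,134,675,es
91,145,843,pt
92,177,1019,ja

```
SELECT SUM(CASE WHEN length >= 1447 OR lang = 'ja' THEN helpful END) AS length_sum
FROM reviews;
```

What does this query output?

review_id=80: ✗
review_id=81: ✗
review_id=82: ✗
review_id=83: ✗
review_id=84: ✓ → 115
review_id=85: ✓ → 99
review_id=86: ✗
review_id=87: ✓ → 241
review_id=88: ✓ → 18
review_id=89: ✗
review_id=90: ✗
review_id=91: ✗
review_id=92: ✓ → 177
length_sum = 115 + 99 + 241 + 18 + 177 = 650

650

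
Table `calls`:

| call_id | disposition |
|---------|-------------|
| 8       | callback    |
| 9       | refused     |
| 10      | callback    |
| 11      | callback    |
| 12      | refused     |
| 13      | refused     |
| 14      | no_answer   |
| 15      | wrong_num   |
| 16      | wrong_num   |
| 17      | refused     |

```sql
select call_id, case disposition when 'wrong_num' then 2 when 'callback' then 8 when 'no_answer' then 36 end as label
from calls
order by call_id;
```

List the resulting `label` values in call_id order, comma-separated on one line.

8, NULL, 8, 8, NULL, NULL, 36, 2, 2, NULL

call_id=8: disposition='callback' → 8
call_id=9: (no match → NULL) → NULL
call_id=10: disposition='callback' → 8
call_id=11: disposition='callback' → 8
call_id=12: (no match → NULL) → NULL
call_id=13: (no match → NULL) → NULL
call_id=14: disposition='no_answer' → 36
call_id=15: disposition='wrong_num' → 2
call_id=16: disposition='wrong_num' → 2
call_id=17: (no match → NULL) → NULL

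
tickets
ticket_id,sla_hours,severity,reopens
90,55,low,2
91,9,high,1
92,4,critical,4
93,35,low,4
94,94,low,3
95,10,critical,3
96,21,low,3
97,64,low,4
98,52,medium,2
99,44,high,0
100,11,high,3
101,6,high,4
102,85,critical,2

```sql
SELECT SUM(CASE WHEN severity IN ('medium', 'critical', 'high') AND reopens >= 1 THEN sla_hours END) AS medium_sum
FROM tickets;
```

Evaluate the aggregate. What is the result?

ticket_id=90: ✗
ticket_id=91: ✓ → 9
ticket_id=92: ✓ → 4
ticket_id=93: ✗
ticket_id=94: ✗
ticket_id=95: ✓ → 10
ticket_id=96: ✗
ticket_id=97: ✗
ticket_id=98: ✓ → 52
ticket_id=99: ✗
ticket_id=100: ✓ → 11
ticket_id=101: ✓ → 6
ticket_id=102: ✓ → 85
medium_sum = 9 + 4 + 10 + 52 + 11 + 6 + 85 = 177

177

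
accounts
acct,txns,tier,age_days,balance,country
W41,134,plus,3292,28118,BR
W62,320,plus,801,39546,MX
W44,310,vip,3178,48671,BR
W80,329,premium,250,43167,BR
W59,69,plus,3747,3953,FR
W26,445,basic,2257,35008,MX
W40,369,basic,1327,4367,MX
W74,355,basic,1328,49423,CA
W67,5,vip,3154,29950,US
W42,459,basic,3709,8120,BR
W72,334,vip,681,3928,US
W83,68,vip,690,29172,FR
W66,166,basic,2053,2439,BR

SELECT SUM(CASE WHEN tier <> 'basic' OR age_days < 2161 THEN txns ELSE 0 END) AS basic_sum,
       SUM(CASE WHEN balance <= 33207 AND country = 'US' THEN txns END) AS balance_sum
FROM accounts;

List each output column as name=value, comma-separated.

basic_sum=2459, balance_sum=339

[basic_sum: tier <> 'basic' OR age_days < 2161]
acct=W41: ✓ → 134
acct=W62: ✓ → 320
acct=W44: ✓ → 310
acct=W80: ✓ → 329
acct=W59: ✓ → 69
acct=W26: ✗
acct=W40: ✓ → 369
acct=W74: ✓ → 355
acct=W67: ✓ → 5
acct=W42: ✗
acct=W72: ✓ → 334
acct=W83: ✓ → 68
acct=W66: ✓ → 166
basic_sum = 134 + 320 + 310 + 329 + 69 + 369 + 355 + 5 + 334 + 68 + 166 = 2459
—
[balance_sum: balance <= 33207 AND country = 'US']
acct=W41: ✗
acct=W62: ✗
acct=W44: ✗
acct=W80: ✗
acct=W59: ✗
acct=W26: ✗
acct=W40: ✗
acct=W74: ✗
acct=W67: ✓ → 5
acct=W42: ✗
acct=W72: ✓ → 334
acct=W83: ✗
acct=W66: ✗
balance_sum = 5 + 334 = 339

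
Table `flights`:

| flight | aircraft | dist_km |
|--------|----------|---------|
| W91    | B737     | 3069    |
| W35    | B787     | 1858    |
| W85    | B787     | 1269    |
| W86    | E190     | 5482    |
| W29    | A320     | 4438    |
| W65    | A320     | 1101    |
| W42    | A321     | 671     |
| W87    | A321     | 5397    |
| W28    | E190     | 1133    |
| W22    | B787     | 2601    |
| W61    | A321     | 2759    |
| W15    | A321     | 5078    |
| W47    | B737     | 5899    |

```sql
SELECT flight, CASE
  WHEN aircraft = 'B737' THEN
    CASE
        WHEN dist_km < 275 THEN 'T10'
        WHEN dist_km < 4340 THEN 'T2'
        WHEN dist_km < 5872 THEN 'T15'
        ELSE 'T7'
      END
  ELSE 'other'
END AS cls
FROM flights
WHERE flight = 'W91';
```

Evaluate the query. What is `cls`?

flight = W91: aircraft=B737, dist_km=3069.
aircraft='B737' → inner[dist_km < 4340] → T2

T2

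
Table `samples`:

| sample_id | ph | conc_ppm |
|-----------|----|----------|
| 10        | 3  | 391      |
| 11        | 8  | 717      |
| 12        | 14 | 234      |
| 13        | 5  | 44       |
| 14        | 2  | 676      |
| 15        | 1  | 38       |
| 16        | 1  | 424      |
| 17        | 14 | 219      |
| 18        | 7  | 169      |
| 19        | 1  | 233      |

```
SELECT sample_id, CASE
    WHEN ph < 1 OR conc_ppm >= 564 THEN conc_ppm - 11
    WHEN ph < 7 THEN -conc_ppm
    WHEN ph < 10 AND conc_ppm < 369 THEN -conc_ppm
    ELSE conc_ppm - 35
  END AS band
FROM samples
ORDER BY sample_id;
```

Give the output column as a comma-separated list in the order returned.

sample_id=10: ph < 7 → -391
sample_id=11: ph < 1 OR conc_ppm >= 564 → 706
sample_id=12: ELSE → 199
sample_id=13: ph < 7 → -44
sample_id=14: ph < 1 OR conc_ppm >= 564 → 665
sample_id=15: ph < 7 → -38
sample_id=16: ph < 7 → -424
sample_id=17: ELSE → 184
sample_id=18: ph < 10 AND conc_ppm < 369 → -169
sample_id=19: ph < 7 → -233

-391, 706, 199, -44, 665, -38, -424, 184, -169, -233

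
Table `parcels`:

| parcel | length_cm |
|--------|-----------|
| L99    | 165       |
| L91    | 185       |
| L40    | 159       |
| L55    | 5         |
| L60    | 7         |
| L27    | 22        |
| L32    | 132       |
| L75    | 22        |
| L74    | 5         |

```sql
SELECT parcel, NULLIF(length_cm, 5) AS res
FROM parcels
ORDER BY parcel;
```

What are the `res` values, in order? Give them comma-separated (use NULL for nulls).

22, 132, 159, NULL, 7, NULL, 22, 185, 165

parcel=L27: length_cm=22 vs 5: differ → 22
parcel=L32: length_cm=132 vs 5: differ → 132
parcel=L40: length_cm=159 vs 5: differ → 159
parcel=L55: length_cm=5 vs 5: equal → NULL
parcel=L60: length_cm=7 vs 5: differ → 7
parcel=L74: length_cm=5 vs 5: equal → NULL
parcel=L75: length_cm=22 vs 5: differ → 22
parcel=L91: length_cm=185 vs 5: differ → 185
parcel=L99: length_cm=165 vs 5: differ → 165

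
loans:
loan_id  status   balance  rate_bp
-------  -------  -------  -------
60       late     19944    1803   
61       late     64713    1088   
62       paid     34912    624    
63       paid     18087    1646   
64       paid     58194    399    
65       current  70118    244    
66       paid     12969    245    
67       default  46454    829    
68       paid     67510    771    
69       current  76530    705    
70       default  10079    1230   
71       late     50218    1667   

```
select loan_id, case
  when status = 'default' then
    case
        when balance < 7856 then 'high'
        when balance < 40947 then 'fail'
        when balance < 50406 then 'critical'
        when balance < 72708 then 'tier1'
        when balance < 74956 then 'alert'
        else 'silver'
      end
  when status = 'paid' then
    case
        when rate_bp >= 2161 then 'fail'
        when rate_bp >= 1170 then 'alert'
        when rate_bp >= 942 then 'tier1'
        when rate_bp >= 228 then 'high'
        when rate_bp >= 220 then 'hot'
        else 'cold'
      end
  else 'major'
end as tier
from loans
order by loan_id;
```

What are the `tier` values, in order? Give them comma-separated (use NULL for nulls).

major, major, high, alert, high, major, high, critical, high, major, fail, major

loan_id=60: status='late' → outer ELSE → major
loan_id=61: status='late' → outer ELSE → major
loan_id=62: status='paid' → inner[rate_bp >= 228] → high
loan_id=63: status='paid' → inner[rate_bp >= 1170] → alert
loan_id=64: status='paid' → inner[rate_bp >= 228] → high
loan_id=65: status='current' → outer ELSE → major
loan_id=66: status='paid' → inner[rate_bp >= 228] → high
loan_id=67: status='default' → inner[balance < 50406] → critical
loan_id=68: status='paid' → inner[rate_bp >= 228] → high
loan_id=69: status='current' → outer ELSE → major
loan_id=70: status='default' → inner[balance < 40947] → fail
loan_id=71: status='late' → outer ELSE → major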